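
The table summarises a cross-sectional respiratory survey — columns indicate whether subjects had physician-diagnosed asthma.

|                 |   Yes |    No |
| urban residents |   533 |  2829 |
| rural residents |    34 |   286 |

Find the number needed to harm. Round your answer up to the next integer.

20

risk, urban residents = 533/3362 = 0.158537
risk, rural residents = 34/320 = 0.106250
absolute risk difference = 0.052287
1 / 0.052287 = 19.125 → round up → 20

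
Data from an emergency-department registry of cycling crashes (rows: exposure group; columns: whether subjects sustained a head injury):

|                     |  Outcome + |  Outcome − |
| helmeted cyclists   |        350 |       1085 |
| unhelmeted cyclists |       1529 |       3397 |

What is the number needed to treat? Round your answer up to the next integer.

NNT = 16

risk, helmeted cyclists = 350/1435 = 0.243902
risk, unhelmeted cyclists = 1529/4926 = 0.310394
absolute risk difference = 0.066491
1 / 0.066491 = 15.040 → round up → 16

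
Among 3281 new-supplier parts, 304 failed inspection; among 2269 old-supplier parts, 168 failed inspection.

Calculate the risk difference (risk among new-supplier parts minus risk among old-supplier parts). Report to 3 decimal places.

RD ≈ 0.019

risk, new-supplier parts = 304/3281 = 0.0927
risk, old-supplier parts = 168/2269 = 0.0740
risk difference = 0.0927 − 0.0740 = 0.019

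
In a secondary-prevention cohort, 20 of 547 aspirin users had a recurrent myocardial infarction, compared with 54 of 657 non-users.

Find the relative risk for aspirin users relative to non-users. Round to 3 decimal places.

RR: 0.445

risk, aspirin users = 20/547 = 0.03656
risk, non-users = 54/657 = 0.08219
RR = 0.03656 / 0.08219 = 0.445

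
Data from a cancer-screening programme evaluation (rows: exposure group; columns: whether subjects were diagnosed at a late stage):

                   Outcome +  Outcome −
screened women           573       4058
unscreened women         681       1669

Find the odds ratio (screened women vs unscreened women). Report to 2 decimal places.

odds, screened women = 573/4058 = 0.1412
odds, unscreened women = 681/1669 = 0.4080
OR = 0.1412 / 0.4080 = 0.35

0.35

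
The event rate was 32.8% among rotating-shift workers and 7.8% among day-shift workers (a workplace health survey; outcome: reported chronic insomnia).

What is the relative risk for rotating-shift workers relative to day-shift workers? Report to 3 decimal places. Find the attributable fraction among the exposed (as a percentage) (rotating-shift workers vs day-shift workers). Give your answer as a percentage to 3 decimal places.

RR = 4.205; AR% = 76.220%

RR = 0.3280 / 0.0780 = 4.205
AR% = (0.3280 − 0.0780) / 0.3280 = 0.7622 → 76.220%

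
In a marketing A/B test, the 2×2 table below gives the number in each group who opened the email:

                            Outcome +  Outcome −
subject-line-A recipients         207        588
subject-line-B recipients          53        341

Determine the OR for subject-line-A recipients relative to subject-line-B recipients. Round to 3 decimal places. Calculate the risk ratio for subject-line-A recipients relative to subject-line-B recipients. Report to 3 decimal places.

OR = (207 × 341) / (588 × 53) = 70587/31164 ≈ 2.265
risk, subject-line-A recipients = 207/795 = 0.2604
risk, subject-line-B recipients = 53/394 = 0.1345
RR = 0.2604 / 0.1345 = 1.936

OR = 2.265; RR = 1.936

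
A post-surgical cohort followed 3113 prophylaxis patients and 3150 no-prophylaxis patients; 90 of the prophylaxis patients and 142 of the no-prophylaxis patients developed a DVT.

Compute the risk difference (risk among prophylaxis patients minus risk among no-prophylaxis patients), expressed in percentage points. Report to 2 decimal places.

RD ≈ -1.62

risk, prophylaxis patients = 90/3113 = 0.02891
risk, no-prophylaxis patients = 142/3150 = 0.04508
risk difference = 0.02891 − 0.04508 = -0.01617 → -1.62 percentage points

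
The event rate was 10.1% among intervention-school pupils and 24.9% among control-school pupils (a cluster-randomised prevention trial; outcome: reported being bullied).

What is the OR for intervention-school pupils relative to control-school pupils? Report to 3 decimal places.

OR ≈ 0.339

odds, intervention-school pupils = 0.1010/0.8990 = 0.1123
odds, control-school pupils = 0.2490/0.7510 = 0.3316
OR = 0.1123 / 0.3316 = 0.339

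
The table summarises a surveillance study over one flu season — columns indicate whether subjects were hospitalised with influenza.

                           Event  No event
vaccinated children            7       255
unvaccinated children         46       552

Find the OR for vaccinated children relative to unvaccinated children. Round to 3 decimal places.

OR = (7 × 552) / (255 × 46) = 3864/11730 ≈ 0.329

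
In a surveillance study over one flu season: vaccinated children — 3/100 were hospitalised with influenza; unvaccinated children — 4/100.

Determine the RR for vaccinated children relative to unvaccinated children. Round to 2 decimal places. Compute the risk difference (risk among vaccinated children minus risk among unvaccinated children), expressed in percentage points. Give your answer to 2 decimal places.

RR = 0.75; RD = -1.00

risk, vaccinated children = 3/100 = 0.03000
risk, unvaccinated children = 4/100 = 0.04000
RR = 0.03000 / 0.04000 = 0.75
risk difference = 0.03000 − 0.04000 = -0.01000 → -1.00 percentage points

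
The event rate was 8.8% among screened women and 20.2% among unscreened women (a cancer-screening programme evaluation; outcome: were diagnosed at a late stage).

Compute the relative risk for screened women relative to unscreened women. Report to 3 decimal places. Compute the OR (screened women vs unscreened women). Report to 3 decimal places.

RR = 0.436; OR = 0.381

RR = 0.0880 / 0.2020 = 0.436
odds, screened women = 0.0880/0.9120 = 0.0965
odds, unscreened women = 0.2020/0.7980 = 0.2531
OR = 0.0965 / 0.2531 = 0.381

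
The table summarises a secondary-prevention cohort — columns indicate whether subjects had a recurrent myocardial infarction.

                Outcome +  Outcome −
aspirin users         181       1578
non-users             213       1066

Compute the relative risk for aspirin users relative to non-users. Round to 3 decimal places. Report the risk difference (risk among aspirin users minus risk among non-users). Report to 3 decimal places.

risk, aspirin users = 181/1759 = 0.1029
risk, non-users = 213/1279 = 0.1665
RR = 0.1029 / 0.1665 = 0.618
risk difference = 0.1029 − 0.1665 = -0.064

RR = 0.618; RD = -0.064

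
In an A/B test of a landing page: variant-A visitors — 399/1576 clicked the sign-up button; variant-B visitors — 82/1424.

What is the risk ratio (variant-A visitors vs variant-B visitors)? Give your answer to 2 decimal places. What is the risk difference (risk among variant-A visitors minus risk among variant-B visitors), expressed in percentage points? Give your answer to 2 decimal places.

RR = 4.40; RD = 19.56

risk, variant-A visitors = 399/1576 = 0.2532
risk, variant-B visitors = 82/1424 = 0.0576
RR = 0.2532 / 0.0576 = 4.40
risk difference = 0.2532 − 0.0576 = 0.1956 → 19.56 percentage points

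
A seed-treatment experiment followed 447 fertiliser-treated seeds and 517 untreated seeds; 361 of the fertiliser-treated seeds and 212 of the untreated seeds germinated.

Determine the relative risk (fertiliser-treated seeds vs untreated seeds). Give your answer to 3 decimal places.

risk, fertiliser-treated seeds = 361/447 = 0.8076
risk, untreated seeds = 212/517 = 0.4101
RR = 0.8076 / 0.4101 = 1.969

1.969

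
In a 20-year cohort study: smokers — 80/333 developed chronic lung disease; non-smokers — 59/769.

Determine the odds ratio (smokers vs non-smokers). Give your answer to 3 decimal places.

OR = (80 × 710) / (253 × 59) = 56800/14927 ≈ 3.805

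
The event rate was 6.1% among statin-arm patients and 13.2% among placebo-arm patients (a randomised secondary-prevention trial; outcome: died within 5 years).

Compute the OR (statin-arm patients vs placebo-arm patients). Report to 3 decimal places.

odds, statin-arm patients = 0.0610/0.9390 = 0.0650
odds, placebo-arm patients = 0.1320/0.8680 = 0.1521
OR = 0.0650 / 0.1521 = 0.427

0.427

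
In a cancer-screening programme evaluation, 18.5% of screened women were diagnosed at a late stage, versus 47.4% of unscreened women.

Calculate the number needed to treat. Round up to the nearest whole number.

4

absolute risk difference = 0.289000
1 / 0.289000 = 3.460 → round up → 4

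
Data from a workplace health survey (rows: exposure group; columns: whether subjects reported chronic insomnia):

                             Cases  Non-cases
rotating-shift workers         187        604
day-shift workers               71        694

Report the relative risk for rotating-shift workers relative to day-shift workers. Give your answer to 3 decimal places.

RR ≈ 2.547

risk, rotating-shift workers = 187/791 = 0.2364
risk, day-shift workers = 71/765 = 0.0928
RR = 0.2364 / 0.0928 = 2.547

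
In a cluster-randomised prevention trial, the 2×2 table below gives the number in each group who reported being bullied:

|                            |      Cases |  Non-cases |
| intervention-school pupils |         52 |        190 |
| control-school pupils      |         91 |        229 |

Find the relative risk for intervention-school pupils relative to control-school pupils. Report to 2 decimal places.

risk, intervention-school pupils = 52/242 = 0.2149
risk, control-school pupils = 91/320 = 0.2844
RR = 0.2149 / 0.2844 = 0.76

RR = 0.76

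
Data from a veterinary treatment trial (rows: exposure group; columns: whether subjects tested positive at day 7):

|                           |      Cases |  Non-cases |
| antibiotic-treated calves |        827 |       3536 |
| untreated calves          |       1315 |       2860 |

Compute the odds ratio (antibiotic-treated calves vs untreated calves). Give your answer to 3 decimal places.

OR = (827 × 2860) / (3536 × 1315) = 2365220/4649840 ≈ 0.509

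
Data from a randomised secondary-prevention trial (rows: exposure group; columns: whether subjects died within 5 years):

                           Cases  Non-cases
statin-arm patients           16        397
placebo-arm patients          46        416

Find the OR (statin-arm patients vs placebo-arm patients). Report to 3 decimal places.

odds, statin-arm patients = 16/397 = 0.04030
odds, placebo-arm patients = 46/416 = 0.11058
OR = 0.04030 / 0.11058 = 0.364

OR: 0.364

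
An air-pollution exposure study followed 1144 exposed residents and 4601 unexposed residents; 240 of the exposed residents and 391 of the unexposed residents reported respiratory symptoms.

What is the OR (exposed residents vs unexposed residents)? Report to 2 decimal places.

odds, exposed residents = 240/904 = 0.2655
odds, unexposed residents = 391/4210 = 0.0929
OR = 0.2655 / 0.0929 = 2.86

2.86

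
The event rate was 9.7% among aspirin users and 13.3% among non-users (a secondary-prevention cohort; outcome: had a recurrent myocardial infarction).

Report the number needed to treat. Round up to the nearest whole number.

28

absolute risk difference = 0.036000
1 / 0.036000 = 27.778 → round up → 28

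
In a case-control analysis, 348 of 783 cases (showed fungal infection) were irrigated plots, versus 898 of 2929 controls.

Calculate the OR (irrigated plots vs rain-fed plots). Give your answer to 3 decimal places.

OR = (348 × 2031) / (898 × 435) = 706788/390630 ≈ 1.809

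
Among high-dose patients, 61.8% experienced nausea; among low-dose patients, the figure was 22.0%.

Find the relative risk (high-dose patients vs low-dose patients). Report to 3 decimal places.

RR = 0.6180 / 0.2200 = 2.809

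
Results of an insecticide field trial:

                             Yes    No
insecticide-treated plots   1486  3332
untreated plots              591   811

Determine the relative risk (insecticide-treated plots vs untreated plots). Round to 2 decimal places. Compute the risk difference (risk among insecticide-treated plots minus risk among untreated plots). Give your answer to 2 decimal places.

risk, insecticide-treated plots = 1486/4818 = 0.3084
risk, untreated plots = 591/1402 = 0.4215
RR = 0.3084 / 0.4215 = 0.73
risk difference = 0.3084 − 0.4215 = -0.11

RR = 0.73; RD = -0.11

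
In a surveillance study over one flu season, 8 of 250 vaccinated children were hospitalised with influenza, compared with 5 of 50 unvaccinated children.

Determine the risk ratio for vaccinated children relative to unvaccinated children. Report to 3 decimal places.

RR ≈ 0.320

risk, vaccinated children = 8/250 = 0.03200
risk, unvaccinated children = 5/50 = 0.10000
RR = 0.03200 / 0.10000 = 0.320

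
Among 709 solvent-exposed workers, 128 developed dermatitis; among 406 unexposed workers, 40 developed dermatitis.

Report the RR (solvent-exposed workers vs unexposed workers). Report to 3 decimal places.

RR ≈ 1.832

risk, solvent-exposed workers = 128/709 = 0.1805
risk, unexposed workers = 40/406 = 0.0985
RR = 0.1805 / 0.0985 = 1.832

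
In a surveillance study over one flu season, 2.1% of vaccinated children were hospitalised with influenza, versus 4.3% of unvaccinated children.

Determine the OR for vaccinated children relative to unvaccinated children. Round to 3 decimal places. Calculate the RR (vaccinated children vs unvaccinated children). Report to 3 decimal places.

odds, vaccinated children = 0.02100/0.97900 = 0.02145
odds, unvaccinated children = 0.04300/0.95700 = 0.04493
OR = 0.02145 / 0.04493 = 0.477
RR = 0.02100 / 0.04300 = 0.488

OR = 0.477; RR = 0.488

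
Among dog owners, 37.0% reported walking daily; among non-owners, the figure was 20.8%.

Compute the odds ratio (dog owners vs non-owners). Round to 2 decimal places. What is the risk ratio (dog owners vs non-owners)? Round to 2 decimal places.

OR = 2.24; RR = 1.78

odds, dog owners = 0.3700/0.6300 = 0.5873
odds, non-owners = 0.2080/0.7920 = 0.2626
OR = 0.5873 / 0.2626 = 2.24
RR = 0.3700 / 0.2080 = 1.78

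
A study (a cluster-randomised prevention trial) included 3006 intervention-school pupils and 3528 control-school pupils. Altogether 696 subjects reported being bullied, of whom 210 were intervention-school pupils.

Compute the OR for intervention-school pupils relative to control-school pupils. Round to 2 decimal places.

intervention-school pupils without the outcome: 3006 − 210 = 2796
control-school pupils with the outcome: 696 − 210 = 486
control-school pupils without the outcome: 3528 − 486 = 3042
odds, intervention-school pupils = 210/2796 = 0.0751
odds, control-school pupils = 486/3042 = 0.1598
OR = 0.0751 / 0.1598 = 0.47

OR ≈ 0.47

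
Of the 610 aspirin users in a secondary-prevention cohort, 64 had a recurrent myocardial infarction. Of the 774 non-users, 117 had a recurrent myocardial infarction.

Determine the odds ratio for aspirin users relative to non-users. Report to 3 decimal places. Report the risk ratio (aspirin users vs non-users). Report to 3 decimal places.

OR = 0.658; RR = 0.694

odds, aspirin users = 64/546 = 0.1172
odds, non-users = 117/657 = 0.1781
OR = 0.1172 / 0.1781 = 0.658
risk, aspirin users = 64/610 = 0.1049
risk, non-users = 117/774 = 0.1512
RR = 0.1049 / 0.1512 = 0.694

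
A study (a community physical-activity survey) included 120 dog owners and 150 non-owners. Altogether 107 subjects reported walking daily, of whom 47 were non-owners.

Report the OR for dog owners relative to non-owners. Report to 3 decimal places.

OR: 2.191

dog owners with the outcome: 107 − 47 = 60
dog owners without the outcome: 120 − 60 = 60
non-owners without the outcome: 150 − 47 = 103
OR = (60 × 103) / (60 × 47) = 6180/2820 ≈ 2.191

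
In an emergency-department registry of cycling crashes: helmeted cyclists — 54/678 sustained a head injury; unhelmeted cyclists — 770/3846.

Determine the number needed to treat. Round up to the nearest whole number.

9

risk, helmeted cyclists = 54/678 = 0.079646
risk, unhelmeted cyclists = 770/3846 = 0.200208
absolute risk difference = 0.120562
1 / 0.120562 = 8.294 → round up → 9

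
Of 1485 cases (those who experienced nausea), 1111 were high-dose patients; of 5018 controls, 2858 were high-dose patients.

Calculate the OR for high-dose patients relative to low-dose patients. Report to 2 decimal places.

odds, high-dose patients = 1111/2858 = 0.3887
odds, low-dose patients = 374/2160 = 0.1731
OR = 0.3887 / 0.1731 = 2.25

OR = 2.25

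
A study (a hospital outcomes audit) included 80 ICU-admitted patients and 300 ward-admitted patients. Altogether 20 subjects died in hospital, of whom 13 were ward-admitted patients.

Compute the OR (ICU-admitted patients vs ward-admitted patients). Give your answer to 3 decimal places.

OR = 2.117

ICU-admitted patients with the outcome: 20 − 13 = 7
ICU-admitted patients without the outcome: 80 − 7 = 73
ward-admitted patients without the outcome: 300 − 13 = 287
odds, ICU-admitted patients = 7/73 = 0.09589
odds, ward-admitted patients = 13/287 = 0.04530
OR = 0.09589 / 0.04530 = 2.117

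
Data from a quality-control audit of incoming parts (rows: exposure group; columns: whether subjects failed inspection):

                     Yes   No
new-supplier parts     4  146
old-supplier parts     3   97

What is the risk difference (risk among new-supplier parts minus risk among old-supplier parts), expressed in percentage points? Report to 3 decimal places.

risk, new-supplier parts = 4/150 = 0.02667
risk, old-supplier parts = 3/100 = 0.03000
risk difference = 0.02667 − 0.03000 = -0.00333 → -0.333 percentage points

-0.333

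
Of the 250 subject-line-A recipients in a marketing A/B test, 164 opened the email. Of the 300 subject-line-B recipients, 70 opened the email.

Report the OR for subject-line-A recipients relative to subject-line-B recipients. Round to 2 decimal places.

OR = (164 × 230) / (86 × 70) = 37720/6020 ≈ 6.27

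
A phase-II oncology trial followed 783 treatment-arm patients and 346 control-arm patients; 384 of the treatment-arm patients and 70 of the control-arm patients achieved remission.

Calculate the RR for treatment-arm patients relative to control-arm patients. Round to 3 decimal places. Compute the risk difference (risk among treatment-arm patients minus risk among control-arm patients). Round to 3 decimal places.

risk, treatment-arm patients = 384/783 = 0.4904
risk, control-arm patients = 70/346 = 0.2023
RR = 0.4904 / 0.2023 = 2.424
risk difference = 0.4904 − 0.2023 = 0.288

RR = 2.424; RD = 0.288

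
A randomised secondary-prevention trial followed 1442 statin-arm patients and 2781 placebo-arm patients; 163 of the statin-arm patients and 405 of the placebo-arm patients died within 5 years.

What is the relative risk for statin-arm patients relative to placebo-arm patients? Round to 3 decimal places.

0.776

risk, statin-arm patients = 163/1442 = 0.1130
risk, placebo-arm patients = 405/2781 = 0.1456
RR = 0.1130 / 0.1456 = 0.776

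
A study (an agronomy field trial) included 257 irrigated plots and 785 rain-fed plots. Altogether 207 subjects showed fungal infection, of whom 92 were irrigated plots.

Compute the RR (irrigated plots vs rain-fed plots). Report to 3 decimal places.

irrigated plots without the outcome: 257 − 92 = 165
rain-fed plots with the outcome: 207 − 92 = 115
rain-fed plots without the outcome: 785 − 115 = 670
risk, irrigated plots = 92/257 = 0.3580
risk, rain-fed plots = 115/785 = 0.1465
RR = 0.3580 / 0.1465 = 2.444

2.444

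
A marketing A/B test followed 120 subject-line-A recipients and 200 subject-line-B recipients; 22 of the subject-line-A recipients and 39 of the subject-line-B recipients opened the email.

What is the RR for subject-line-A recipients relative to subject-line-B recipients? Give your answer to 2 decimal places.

0.94

risk, subject-line-A recipients = 22/120 = 0.1833
risk, subject-line-B recipients = 39/200 = 0.1950
RR = 0.1833 / 0.1950 = 0.94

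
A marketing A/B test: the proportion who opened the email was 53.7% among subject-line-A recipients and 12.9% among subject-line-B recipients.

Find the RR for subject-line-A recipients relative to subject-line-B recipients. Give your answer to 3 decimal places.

RR = 0.5370 / 0.1290 = 4.163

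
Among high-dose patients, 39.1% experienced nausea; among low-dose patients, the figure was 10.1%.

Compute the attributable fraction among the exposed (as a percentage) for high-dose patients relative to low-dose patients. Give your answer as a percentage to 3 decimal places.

AR% = (0.3910 − 0.1010) / 0.3910 = 0.7417 → 74.169%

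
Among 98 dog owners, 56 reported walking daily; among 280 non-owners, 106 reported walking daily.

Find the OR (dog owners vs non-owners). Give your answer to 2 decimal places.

OR = (56 × 174) / (42 × 106) = 9744/4452 ≈ 2.19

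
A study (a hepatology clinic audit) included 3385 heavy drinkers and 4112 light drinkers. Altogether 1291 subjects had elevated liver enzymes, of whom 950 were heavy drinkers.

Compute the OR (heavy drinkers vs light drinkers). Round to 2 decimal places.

heavy drinkers without the outcome: 3385 − 950 = 2435
light drinkers with the outcome: 1291 − 950 = 341
light drinkers without the outcome: 4112 − 341 = 3771
OR = (950 × 3771) / (2435 × 341) = 3582450/830335 ≈ 4.31

OR ≈ 4.31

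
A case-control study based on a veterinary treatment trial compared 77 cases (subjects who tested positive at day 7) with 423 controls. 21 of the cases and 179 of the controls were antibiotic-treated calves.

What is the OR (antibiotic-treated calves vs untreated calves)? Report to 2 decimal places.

odds, antibiotic-treated calves = 21/179 = 0.1173
odds, untreated calves = 56/244 = 0.2295
OR = 0.1173 / 0.2295 = 0.51

OR ≈ 0.51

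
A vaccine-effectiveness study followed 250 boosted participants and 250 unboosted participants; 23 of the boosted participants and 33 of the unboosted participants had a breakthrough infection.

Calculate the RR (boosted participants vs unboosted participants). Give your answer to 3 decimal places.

RR: 0.697

risk, boosted participants = 23/250 = 0.0920
risk, unboosted participants = 33/250 = 0.1320
RR = 0.0920 / 0.1320 = 0.697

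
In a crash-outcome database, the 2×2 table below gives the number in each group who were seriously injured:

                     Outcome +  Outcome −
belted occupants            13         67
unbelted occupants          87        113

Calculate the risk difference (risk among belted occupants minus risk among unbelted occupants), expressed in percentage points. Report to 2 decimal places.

RD ≈ -27.25

risk, belted occupants = 13/80 = 0.1625
risk, unbelted occupants = 87/200 = 0.4350
risk difference = 0.1625 − 0.4350 = -0.2725 → -27.25 percentage points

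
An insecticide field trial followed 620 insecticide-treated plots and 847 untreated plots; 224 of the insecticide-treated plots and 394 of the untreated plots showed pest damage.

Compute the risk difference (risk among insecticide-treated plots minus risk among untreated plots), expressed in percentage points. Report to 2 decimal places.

risk, insecticide-treated plots = 224/620 = 0.3613
risk, untreated plots = 394/847 = 0.4652
risk difference = 0.3613 − 0.4652 = -0.1039 → -10.39 percentage points

RD: -10.39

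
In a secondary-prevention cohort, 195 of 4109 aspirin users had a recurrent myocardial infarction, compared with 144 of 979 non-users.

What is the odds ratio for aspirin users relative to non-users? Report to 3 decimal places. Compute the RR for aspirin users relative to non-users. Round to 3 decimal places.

OR = (195 × 835) / (3914 × 144) = 162825/563616 ≈ 0.289
risk, aspirin users = 195/4109 = 0.04746
risk, non-users = 144/979 = 0.14709
RR = 0.04746 / 0.14709 = 0.323

OR = 0.289; RR = 0.323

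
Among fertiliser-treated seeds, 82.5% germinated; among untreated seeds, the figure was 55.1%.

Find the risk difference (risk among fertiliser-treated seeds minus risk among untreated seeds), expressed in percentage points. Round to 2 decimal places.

risk difference = 0.8250 − 0.5510 = 0.2740 → 27.40 percentage points

RD: 27.40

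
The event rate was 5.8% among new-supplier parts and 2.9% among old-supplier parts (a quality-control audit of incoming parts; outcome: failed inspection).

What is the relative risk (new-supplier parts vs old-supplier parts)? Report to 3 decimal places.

RR = 0.05800 / 0.02900 = 2.000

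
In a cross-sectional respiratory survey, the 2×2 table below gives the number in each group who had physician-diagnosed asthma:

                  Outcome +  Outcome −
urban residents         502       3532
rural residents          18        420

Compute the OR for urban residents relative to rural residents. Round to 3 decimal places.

3.316

odds, urban residents = 502/3532 = 0.14213
odds, rural residents = 18/420 = 0.04286
OR = 0.14213 / 0.04286 = 3.316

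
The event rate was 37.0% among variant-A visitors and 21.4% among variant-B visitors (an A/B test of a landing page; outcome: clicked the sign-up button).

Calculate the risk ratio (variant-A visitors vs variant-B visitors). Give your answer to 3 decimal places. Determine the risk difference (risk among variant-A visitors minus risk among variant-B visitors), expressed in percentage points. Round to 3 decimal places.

RR = 1.729; RD = 15.600

RR = 0.3700 / 0.2140 = 1.729
risk difference = 0.3700 − 0.2140 = 0.1560 → 15.600 percentage points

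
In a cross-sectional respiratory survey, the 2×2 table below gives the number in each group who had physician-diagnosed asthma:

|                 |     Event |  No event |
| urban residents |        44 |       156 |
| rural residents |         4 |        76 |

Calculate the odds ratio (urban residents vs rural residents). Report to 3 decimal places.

OR = (44 × 76) / (156 × 4) = 3344/624 ≈ 5.359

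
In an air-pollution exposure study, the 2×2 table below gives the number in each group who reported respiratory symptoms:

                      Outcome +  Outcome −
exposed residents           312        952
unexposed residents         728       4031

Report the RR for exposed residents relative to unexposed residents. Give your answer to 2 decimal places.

1.61

risk, exposed residents = 312/1264 = 0.2468
risk, unexposed residents = 728/4759 = 0.1530
RR = 0.2468 / 0.1530 = 1.61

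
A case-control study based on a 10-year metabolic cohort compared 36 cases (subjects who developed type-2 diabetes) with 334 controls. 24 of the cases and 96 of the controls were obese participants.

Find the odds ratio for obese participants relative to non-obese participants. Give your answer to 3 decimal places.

OR = (24 × 238) / (96 × 12) = 5712/1152 ≈ 4.958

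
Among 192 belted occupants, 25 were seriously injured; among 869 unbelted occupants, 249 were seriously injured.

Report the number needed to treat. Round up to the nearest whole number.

NNT: 7

risk, belted occupants = 25/192 = 0.130208
risk, unbelted occupants = 249/869 = 0.286536
absolute risk difference = 0.156328
1 / 0.156328 = 6.397 → round up → 7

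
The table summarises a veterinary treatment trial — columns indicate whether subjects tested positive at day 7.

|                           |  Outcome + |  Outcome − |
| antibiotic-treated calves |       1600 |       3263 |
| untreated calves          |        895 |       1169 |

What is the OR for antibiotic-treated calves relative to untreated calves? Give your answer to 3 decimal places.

odds, antibiotic-treated calves = 1600/3263 = 0.4903
odds, untreated calves = 895/1169 = 0.7656
OR = 0.4903 / 0.7656 = 0.640

OR = 0.640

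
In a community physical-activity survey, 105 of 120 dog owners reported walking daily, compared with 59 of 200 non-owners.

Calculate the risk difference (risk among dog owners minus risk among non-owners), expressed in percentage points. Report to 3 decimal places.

risk, dog owners = 105/120 = 0.8750
risk, non-owners = 59/200 = 0.2950
risk difference = 0.8750 − 0.2950 = 0.5800 → 58.000 percentage points

RD ≈ 58.000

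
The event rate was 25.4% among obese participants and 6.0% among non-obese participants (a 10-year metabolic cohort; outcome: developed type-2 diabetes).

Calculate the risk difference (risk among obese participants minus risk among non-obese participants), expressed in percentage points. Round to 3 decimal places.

19.400

risk difference = 0.2540 − 0.0600 = 0.1940 → 19.400 percentage points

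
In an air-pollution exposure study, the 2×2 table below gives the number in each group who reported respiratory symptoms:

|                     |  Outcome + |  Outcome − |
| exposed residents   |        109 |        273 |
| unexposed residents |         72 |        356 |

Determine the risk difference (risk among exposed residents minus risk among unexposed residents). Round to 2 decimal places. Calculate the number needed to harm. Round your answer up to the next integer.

risk, exposed residents = 109/382 = 0.2853
risk, unexposed residents = 72/428 = 0.1682
risk difference = 0.2853 − 0.1682 = 0.12
absolute risk difference = 0.117116
1 / 0.117116 = 8.539 → round up → 9

RD = 0.12; NNH = 9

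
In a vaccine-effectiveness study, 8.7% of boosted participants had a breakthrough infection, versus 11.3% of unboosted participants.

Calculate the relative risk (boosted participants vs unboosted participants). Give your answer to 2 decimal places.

RR = 0.0870 / 0.1130 = 0.77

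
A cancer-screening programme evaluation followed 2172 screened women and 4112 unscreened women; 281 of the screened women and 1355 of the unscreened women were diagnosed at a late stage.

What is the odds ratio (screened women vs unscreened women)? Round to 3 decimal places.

OR = (281 × 2757) / (1891 × 1355) = 774717/2562305 ≈ 0.302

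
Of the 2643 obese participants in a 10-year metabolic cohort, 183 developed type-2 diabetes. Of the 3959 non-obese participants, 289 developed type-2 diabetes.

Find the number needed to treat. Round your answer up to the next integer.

risk, obese participants = 183/2643 = 0.069240
risk, non-obese participants = 289/3959 = 0.072998
absolute risk difference = 0.003759
1 / 0.003759 = 266.028 → round up → 267

267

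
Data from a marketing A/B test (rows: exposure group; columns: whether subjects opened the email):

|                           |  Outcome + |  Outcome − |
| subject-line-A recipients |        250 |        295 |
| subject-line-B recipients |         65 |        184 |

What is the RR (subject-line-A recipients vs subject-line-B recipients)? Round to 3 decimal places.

risk, subject-line-A recipients = 250/545 = 0.4587
risk, subject-line-B recipients = 65/249 = 0.2610
RR = 0.4587 / 0.2610 = 1.757

1.757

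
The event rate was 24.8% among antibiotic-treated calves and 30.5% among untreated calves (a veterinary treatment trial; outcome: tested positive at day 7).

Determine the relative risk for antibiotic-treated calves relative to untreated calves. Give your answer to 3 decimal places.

RR = 0.2480 / 0.3050 = 0.813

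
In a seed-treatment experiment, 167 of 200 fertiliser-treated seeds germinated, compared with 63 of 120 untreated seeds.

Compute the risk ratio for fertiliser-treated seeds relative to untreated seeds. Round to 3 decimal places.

risk, fertiliser-treated seeds = 167/200 = 0.8350
risk, untreated seeds = 63/120 = 0.5250
RR = 0.8350 / 0.5250 = 1.590

1.590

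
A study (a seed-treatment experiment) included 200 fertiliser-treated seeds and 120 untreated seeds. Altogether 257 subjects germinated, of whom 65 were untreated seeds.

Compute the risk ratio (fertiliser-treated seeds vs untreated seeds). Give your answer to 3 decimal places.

RR = 1.772

fertiliser-treated seeds with the outcome: 257 − 65 = 192
fertiliser-treated seeds without the outcome: 200 − 192 = 8
untreated seeds without the outcome: 120 − 65 = 55
risk, fertiliser-treated seeds = 192/200 = 0.9600
risk, untreated seeds = 65/120 = 0.5417
RR = 0.9600 / 0.5417 = 1.772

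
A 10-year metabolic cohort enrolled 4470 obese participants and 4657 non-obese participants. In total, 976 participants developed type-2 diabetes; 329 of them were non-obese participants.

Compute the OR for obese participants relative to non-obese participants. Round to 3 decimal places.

2.226

obese participants with the outcome: 976 − 329 = 647
obese participants without the outcome: 4470 − 647 = 3823
non-obese participants without the outcome: 4657 − 329 = 4328
odds, obese participants = 647/3823 = 0.1692
odds, non-obese participants = 329/4328 = 0.0760
OR = 0.1692 / 0.0760 = 2.226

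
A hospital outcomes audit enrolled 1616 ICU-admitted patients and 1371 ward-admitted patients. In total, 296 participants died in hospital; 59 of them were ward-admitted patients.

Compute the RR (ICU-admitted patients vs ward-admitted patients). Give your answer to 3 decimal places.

3.408

ICU-admitted patients with the outcome: 296 − 59 = 237
ICU-admitted patients without the outcome: 1616 − 237 = 1379
ward-admitted patients without the outcome: 1371 − 59 = 1312
risk, ICU-admitted patients = 237/1616 = 0.14666
risk, ward-admitted patients = 59/1371 = 0.04303
RR = 0.14666 / 0.04303 = 3.408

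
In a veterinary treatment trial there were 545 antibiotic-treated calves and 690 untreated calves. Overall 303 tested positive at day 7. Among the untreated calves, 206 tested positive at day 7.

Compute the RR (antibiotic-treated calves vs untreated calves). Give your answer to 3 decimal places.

antibiotic-treated calves with the outcome: 303 − 206 = 97
antibiotic-treated calves without the outcome: 545 − 97 = 448
untreated calves without the outcome: 690 − 206 = 484
risk, antibiotic-treated calves = 97/545 = 0.1780
risk, untreated calves = 206/690 = 0.2986
RR = 0.1780 / 0.2986 = 0.596

RR = 0.596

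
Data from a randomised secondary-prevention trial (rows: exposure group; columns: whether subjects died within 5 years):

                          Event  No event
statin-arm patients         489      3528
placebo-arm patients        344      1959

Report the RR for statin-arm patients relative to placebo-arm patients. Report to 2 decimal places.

risk, statin-arm patients = 489/4017 = 0.1217
risk, placebo-arm patients = 344/2303 = 0.1494
RR = 0.1217 / 0.1494 = 0.81

0.81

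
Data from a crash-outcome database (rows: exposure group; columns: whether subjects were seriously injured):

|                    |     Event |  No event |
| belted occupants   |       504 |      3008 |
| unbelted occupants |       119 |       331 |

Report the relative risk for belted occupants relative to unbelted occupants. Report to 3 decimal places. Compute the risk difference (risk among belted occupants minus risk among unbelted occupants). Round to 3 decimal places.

risk, belted occupants = 504/3512 = 0.1435
risk, unbelted occupants = 119/450 = 0.2644
RR = 0.1435 / 0.2644 = 0.543
risk difference = 0.1435 − 0.2644 = -0.121

RR = 0.543; RD = -0.121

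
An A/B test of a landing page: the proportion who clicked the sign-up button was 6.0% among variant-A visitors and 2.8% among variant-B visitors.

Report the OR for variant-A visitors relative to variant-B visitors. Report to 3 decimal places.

2.216

odds, variant-A visitors = 0.06000/0.94000 = 0.06383
odds, variant-B visitors = 0.02800/0.97200 = 0.02881
OR = 0.06383 / 0.02881 = 2.216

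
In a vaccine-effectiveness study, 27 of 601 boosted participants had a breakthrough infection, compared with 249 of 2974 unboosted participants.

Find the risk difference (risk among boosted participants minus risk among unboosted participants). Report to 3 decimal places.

-0.039

risk, boosted participants = 27/601 = 0.04493
risk, unboosted participants = 249/2974 = 0.08373
risk difference = 0.04493 − 0.08373 = -0.039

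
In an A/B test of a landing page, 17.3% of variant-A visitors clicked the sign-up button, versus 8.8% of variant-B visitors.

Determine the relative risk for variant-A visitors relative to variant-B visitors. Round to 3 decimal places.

RR = 0.1730 / 0.0880 = 1.966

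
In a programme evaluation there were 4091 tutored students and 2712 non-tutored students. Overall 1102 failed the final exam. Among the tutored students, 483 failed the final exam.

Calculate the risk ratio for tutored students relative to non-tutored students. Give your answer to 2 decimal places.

tutored students without the outcome: 4091 − 483 = 3608
non-tutored students with the outcome: 1102 − 483 = 619
non-tutored students without the outcome: 2712 − 619 = 2093
risk, tutored students = 483/4091 = 0.1181
risk, non-tutored students = 619/2712 = 0.2282
RR = 0.1181 / 0.2282 = 0.52

0.52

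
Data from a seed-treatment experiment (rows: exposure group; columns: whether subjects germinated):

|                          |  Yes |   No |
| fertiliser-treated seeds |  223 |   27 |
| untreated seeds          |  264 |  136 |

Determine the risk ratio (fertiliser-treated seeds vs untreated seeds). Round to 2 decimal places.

risk, fertiliser-treated seeds = 223/250 = 0.8920
risk, untreated seeds = 264/400 = 0.6600
RR = 0.8920 / 0.6600 = 1.35

1.35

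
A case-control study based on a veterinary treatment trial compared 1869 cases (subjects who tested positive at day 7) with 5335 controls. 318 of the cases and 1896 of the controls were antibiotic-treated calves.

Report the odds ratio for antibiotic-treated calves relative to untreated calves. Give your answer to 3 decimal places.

0.372

odds, antibiotic-treated calves = 318/1896 = 0.1677
odds, untreated calves = 1551/3439 = 0.4510
OR = 0.1677 / 0.4510 = 0.372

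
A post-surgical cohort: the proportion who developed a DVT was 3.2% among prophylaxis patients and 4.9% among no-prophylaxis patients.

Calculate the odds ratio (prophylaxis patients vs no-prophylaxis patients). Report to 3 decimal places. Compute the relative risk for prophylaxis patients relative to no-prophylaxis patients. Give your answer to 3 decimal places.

OR = 0.642; RR = 0.653

odds, prophylaxis patients = 0.03200/0.96800 = 0.03306
odds, no-prophylaxis patients = 0.04900/0.95100 = 0.05152
OR = 0.03306 / 0.05152 = 0.642
RR = 0.03200 / 0.04900 = 0.653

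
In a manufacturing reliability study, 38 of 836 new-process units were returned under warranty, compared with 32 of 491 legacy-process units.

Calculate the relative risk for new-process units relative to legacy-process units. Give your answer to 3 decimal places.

RR ≈ 0.697

risk, new-process units = 38/836 = 0.04545
risk, legacy-process units = 32/491 = 0.06517
RR = 0.04545 / 0.06517 = 0.697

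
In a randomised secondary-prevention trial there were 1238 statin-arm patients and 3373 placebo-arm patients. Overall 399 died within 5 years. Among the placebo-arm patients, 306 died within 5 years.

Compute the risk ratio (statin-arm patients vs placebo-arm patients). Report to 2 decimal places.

0.83

statin-arm patients with the outcome: 399 − 306 = 93
statin-arm patients without the outcome: 1238 − 93 = 1145
placebo-arm patients without the outcome: 3373 − 306 = 3067
risk, statin-arm patients = 93/1238 = 0.0751
risk, placebo-arm patients = 306/3373 = 0.0907
RR = 0.0751 / 0.0907 = 0.83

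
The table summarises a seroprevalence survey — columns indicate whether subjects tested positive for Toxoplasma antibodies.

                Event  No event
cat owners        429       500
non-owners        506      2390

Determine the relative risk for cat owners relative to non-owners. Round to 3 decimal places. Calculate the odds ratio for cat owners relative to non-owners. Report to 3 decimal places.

risk, cat owners = 429/929 = 0.4618
risk, non-owners = 506/2896 = 0.1747
RR = 0.4618 / 0.1747 = 2.643
odds, cat owners = 429/500 = 0.8580
odds, non-owners = 506/2390 = 0.2117
OR = 0.8580 / 0.2117 = 4.053

RR = 2.643; OR = 4.053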